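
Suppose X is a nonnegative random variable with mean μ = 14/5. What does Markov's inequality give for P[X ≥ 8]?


μ = E[X] = 14/5, a = 8.
Markov: P[X ≥ 8] ≤ μ/a = (14/5)/8 = 7/20.
Numerically: ≈ 0.35000.
(Since a = 8 > μ = 2.80000, the bound 7/20 is < 1 and informative.)

P[X ≥ 8] ≤ 7/20 ≈ 0.35000.


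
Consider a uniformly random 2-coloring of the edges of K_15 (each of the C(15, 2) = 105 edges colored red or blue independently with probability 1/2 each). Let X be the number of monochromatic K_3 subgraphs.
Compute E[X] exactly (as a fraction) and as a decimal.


Let X = Σ_S X_S over the C(15, 3) = 455 subsets S of size 3, where X_S = 1 if the K_3 on S is monochromatic.
For a fixed S, the K_3 on S has C(3, 2) = 3 edges. P[all 3 edges red] = (1/2)^3, and likewise for blue, so P[monochromatic] = 2·(1/2)^3 = 2^{1 − 3} = 1/4.
Summing: E[X] = C(15, 3) · 2^{1 − 3} = 455 · 1/4 = 455/4.
Numerically: E[X] ≈ 113.7500.

E[X] = C(15,3)·2^(1−C(3,2)) = 455/4 ≈ 113.7500.


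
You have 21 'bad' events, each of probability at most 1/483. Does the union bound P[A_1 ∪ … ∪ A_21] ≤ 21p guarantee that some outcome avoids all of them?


Union bound: P[∪_{i=1}^{21} A_i] ≤ Σ_i P[A_i] ≤ 21·p = 21·(1/483) = 1/23.
Numerically: 1/23 ≈ 0.043478.
Is 1/23 < 1? YES.
Since P[∪ A_i] ≤ 1/23 < 1, the complement has P[∩ A_i^c] ≥ 1 − 1/23 = 22/23 > 0, so some outcome avoids every A_i.

21·p = 1/23 ≈ 0.043478; existence CERTIFIED by the union bound.


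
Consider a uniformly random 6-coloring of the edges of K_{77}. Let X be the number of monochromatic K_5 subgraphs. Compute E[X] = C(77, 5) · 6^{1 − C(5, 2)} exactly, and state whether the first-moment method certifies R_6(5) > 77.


E[X] = C(77, 5) · 6^{1 − 10} = 19757815 · 6^{−9} = 19757815/10077696.
As a reduced fraction: E[X] = 19757815/10077696 ≈ 1.9605.
Is E[X] < 1? NO.
Since E[X] ≥ 1, the first-moment bound is inconclusive at n = 77; it does NOT by itself certify R_6(5) > 77.

E[X] = 19757815/10077696 ≈ 1.9605; E[X] ≥ 1; first-moment method inconclusive here.


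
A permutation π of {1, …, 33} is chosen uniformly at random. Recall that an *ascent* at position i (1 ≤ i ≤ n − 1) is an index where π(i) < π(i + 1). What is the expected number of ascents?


Write X = Σ X_I over i = 1, …, 32, with X_I the indicator of one ascent.
There are 32 indicators.
For each fixed i, the pair (π(i), π(i+1)) is a uniformly random ordered pair of distinct values from {1, …, 33}; by symmetry P[π(i) < π(i+1)] = 1/2.
By linearity: E[X] = 32 · (1/2) = (33 − 1) · (1/2) = 16 ≈ 16.00000.

E[X] = 16 = 16.00000.


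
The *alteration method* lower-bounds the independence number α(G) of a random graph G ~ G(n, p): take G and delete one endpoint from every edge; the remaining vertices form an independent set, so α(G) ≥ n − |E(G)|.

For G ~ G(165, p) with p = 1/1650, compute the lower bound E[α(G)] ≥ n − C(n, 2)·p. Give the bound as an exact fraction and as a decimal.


E[|E(G)|] = C(165, 2)·p = 13530 · (1/1650) = 41/5.
E[α(G)] ≥ n − E[|E(G)|] = 165 − 41/5 = 784/5.
Numerically: ≈ 156.80000.
(This is only a lower bound; the true E[α(G)] may be larger.)

E[α(G)] ≥ 784/5 ≈ 156.80000.


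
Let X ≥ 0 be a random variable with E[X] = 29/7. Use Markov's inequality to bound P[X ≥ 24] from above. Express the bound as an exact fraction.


μ = E[X] = 29/7, a = 24.
Markov: P[X ≥ 24] ≤ μ/a = (29/7)/24 = 29/168.
Numerically: ≈ 0.172619.
(Since a = 24 > μ = 4.142857, the bound 29/168 is < 1 and informative.)

P[X ≥ 24] ≤ 29/168 ≈ 0.172619.


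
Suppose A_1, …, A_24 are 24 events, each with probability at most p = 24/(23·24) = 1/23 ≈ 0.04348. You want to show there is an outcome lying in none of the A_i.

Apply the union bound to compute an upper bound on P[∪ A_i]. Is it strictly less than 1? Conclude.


Union bound: P[∪_{i=1}^{24} A_i] ≤ Σ_i P[A_i] ≤ 24·p = 24·(1/23) = 24/23.
Numerically: 24/23 ≈ 1.04348.
Is 24/23 < 1? NO.
Since the bound 24/23 is ≥ 1, the union bound is uninformative here; it does NOT by itself certify existence.

24·p = 24/23 ≈ 1.04348; existence NOT certified by the union bound.


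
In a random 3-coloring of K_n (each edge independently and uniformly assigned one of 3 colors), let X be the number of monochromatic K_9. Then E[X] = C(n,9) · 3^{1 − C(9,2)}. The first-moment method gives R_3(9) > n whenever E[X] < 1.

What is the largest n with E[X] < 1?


We need C(n, 9) · 3^{1 − 36} < 1, i.e. C(n, 9) < 3^{36 − 1} = 50031545098999707.
Check values of n near the boundary:
  n = 299: C(299, 9) = 46610674441390059; 46610674441390059 < 50031545098999707? YES
  n = 300: C(300, 9) = 48052241692154700; 48052241692154700 < 50031545098999707? YES
  n = 301: C(301, 9) = 49533303936090975; 49533303936090975 < 50031545098999707? YES
  n = 302: C(302, 9) = 51054804739588650; 51054804739588650 < 50031545098999707? NO
The largest n with C(n, 9) < 50031545098999707 is n = 301 (where E[X] = 16511101312030325/16677181699666569 ≈ 0.9900). Hence R_3(9) > 301, i.e. R_3(9) ≥ 302.

Largest n = 301; hence R_3(9) > 301.


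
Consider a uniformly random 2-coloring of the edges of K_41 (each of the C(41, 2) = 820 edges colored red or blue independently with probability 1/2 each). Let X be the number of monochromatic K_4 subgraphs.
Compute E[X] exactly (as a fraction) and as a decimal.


Let X = Σ_S X_S over the C(41, 4) = 101270 subsets S of size 4, where X_S = 1 if the K_4 on S is monochromatic.
For a fixed S, the K_4 on S has C(4, 2) = 6 edges. P[all 6 edges red] = (1/2)^6, and likewise for blue, so P[monochromatic] = 2·(1/2)^6 = 2^{1 − 6} = 1/32.
Summing: E[X] = C(41, 4) · 2^{1 − 6} = 101270 · 1/32 = 50635/16.
Numerically: E[X] ≈ 3164.68750.

E[X] = C(41,4)·2^(1−C(4,2)) = 50635/16 ≈ 3164.68750.


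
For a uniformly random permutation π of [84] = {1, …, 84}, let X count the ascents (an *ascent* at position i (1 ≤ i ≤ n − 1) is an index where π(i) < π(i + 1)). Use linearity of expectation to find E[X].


Write X = Σ X_I over i = 1, …, 83, with X_I the indicator of one ascent.
There are 83 indicators.
For each fixed i, the pair (π(i), π(i+1)) is a uniformly random ordered pair of distinct values from {1, …, 84}; by symmetry P[π(i) < π(i+1)] = 1/2.
By linearity: E[X] = 83 · (1/2) = (84 − 1) · (1/2) = 83/2 ≈ 41.500.

E[X] = 83/2 = 41.500.


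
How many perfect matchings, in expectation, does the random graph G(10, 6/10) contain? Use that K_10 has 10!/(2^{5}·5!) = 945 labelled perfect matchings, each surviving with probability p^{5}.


K_10 has 10!/(2^{5}·5!) = 945 labelled perfect matchings.
For each such perfect matching H, let X_H = 1 if all 5 edges of H are present in G. Then P[X_H = 1] = p^{5} = (3/5)^{5} = 243/3125.
By linearity of expectation: E[X] = Σ_H E[X_H] = 945 · p^{5} = 945 · 243/3125 = 45927/625.
Numerically: E[X] ≈ 73.483.

E[X] = 945 · (3/5)^{5} = 45927/625 ≈ 73.483.


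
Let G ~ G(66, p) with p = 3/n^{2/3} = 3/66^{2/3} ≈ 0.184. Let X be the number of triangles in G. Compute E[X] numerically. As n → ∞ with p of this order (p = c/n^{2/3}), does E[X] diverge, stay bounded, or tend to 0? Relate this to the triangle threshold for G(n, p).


Number of potential triangles: C(66, 3) = 45760.
Each occurs with probability p³ ≈ (0.184)³ ≈ 6.19835e-03.
By linearity: E[X] = C(66, 3)·p³ ≈ 45760 · 6.19835e-03 ≈ 283.636.
Since α = 2/3 < 1, p = c/n^{2/3} ≫ 1/n is above the triangle threshold p ~ 1/n. Asymptotically E[X] ~ (c³/6)·n^{3(1−α)} = (3³/6)·n^{1} → ∞; triangles are abundant w.h.p.

E[X] ≈ 283.636; in regime p = Θ(1/n^{2/3}) E[X] diverges (above the triangle threshold p ~ 1/n).


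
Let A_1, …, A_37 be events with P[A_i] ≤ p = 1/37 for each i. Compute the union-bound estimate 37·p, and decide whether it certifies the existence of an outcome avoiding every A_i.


Union bound: P[∪_{i=1}^{37} A_i] ≤ Σ_i P[A_i] ≤ 37·p = 37·(1/37) = 1.
Numerically: 1 ≈ 1.0000.
Is 1 < 1? NO.
Since the bound 1 is ≥ 1, the union bound is uninformative here; it does NOT by itself certify existence.

37·p = 1 ≈ 1.0000; existence NOT certified by the union bound.


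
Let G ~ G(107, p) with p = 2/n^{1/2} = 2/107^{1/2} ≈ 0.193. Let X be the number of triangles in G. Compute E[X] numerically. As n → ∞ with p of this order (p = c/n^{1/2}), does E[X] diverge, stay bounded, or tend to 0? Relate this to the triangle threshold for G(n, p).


Number of potential triangles: C(107, 3) = 198485.
Each occurs with probability p³ ≈ (0.193)³ ≈ 7.22794e-03.
By linearity: E[X] = C(107, 3)·p³ ≈ 198485 · 7.22794e-03 ≈ 1434.637.
Since α = 1/2 < 1, p = c/n^{1/2} ≫ 1/n is above the triangle threshold p ~ 1/n. Asymptotically E[X] ~ (c³/6)·n^{3(1−α)} = (2³/6)·n^{1.5} → ∞; triangles are abundant w.h.p.

E[X] ≈ 1434.637; in regime p = Θ(1/n^{1/2}) E[X] diverges (above the triangle threshold p ~ 1/n).


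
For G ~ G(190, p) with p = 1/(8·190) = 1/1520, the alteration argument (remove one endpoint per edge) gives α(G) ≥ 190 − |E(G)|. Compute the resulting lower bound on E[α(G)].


E[|E(G)|] = C(190, 2)·p = 17955 · (1/1520) = 189/16.
E[α(G)] ≥ n − E[|E(G)|] = 190 − 189/16 = 2851/16.
Numerically: ≈ 178.18750.
(This is only a lower bound; the true E[α(G)] may be larger.)

E[α(G)] ≥ 2851/16 ≈ 178.18750.


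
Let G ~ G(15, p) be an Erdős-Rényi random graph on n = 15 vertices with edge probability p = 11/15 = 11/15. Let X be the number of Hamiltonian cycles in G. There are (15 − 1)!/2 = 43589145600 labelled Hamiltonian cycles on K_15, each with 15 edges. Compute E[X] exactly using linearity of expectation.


K_15 has (15 − 1)!/2 = 43589145600 labelled Hamiltonian cycles.
For each such Hamiltonian cycle H, let X_H = 1 if all 15 edges of H are present in G. Then P[X_H = 1] = p^{15} = (11/15)^{15} = 4177248169415651/437893890380859375.
By linearity of expectation: E[X] = Σ_H E[X_H] = 43589145600 · p^{15} = 43589145600 · 4177248169415651/437893890380859375 = 29972457393249757754368/72081298828125.
Numerically: E[X] ≈ 4.1581e+08.

E[X] = 43589145600 · (11/15)^{15} = 29972457393249757754368/72081298828125 ≈ 4.1581e+08.


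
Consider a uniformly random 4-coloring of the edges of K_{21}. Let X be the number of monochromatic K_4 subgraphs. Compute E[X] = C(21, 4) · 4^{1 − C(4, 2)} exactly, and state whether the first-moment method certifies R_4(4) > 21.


E[X] = C(21, 4) · 4^{1 − 6} = 5985 · 4^{−5} = 5985/1024.
As a reduced fraction: E[X] = 5985/1024 ≈ 5.8447.
Is E[X] < 1? NO.
Since E[X] ≥ 1, the first-moment bound is inconclusive at n = 21; it does NOT by itself certify R_4(4) > 21.

E[X] = 5985/1024 ≈ 5.8447; E[X] ≥ 1; first-moment method inconclusive here.


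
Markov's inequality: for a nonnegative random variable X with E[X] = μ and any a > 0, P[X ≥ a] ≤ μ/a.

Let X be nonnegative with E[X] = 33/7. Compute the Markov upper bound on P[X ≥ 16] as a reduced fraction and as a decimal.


μ = E[X] = 33/7, a = 16.
Markov: P[X ≥ 16] ≤ μ/a = (33/7)/16 = 33/112.
Numerically: ≈ 0.295.
(Since a = 16 > μ = 4.714, the bound 33/112 is < 1 and informative.)

P[X ≥ 16] ≤ 33/112 ≈ 0.295.


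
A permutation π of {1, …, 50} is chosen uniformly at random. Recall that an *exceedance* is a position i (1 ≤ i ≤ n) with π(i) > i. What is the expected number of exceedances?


Write X = Σ_{i=1}^{50} X_i, where X_i = 1_{π(i) > i}.
For each fixed i, π(i) is uniform over {1, …, 50} (marginal of a uniform permutation), so P[π(i) > i] = (n − i)/n. Summing: Σ_{i=1}^{50} (n − i)/n = (0 + 1 + … + 49)/50 = 50(50 − 1)/(2·50) = (50 − 1)/2.
Hence E[X] = Σ_{i=1}^{50} (50 − i)/50 = 49/2 ≈ 24.500.

E[X] = 49/2 = 24.500.


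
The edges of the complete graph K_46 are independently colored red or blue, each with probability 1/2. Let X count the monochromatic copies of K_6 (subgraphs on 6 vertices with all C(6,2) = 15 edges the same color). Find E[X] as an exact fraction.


Let X = Σ_S X_S over the C(46, 6) = 9366819 subsets S of size 6, where X_S = 1 if the K_6 on S is monochromatic.
For a fixed S, the K_6 on S has C(6, 2) = 15 edges. P[all 15 edges red] = (1/2)^15, and likewise for blue, so P[monochromatic] = 2·(1/2)^15 = 2^{1 − 15} = 1/16384.
By linearity of expectation: E[X] = C(46, 6) · 2^{1 − 15} = 9366819 · 1/16384 = 9366819/16384.
Numerically: E[X] ≈ 571.70526.

E[X] = C(46,6)·2^(1−C(6,2)) = 9366819/16384 ≈ 571.70526.


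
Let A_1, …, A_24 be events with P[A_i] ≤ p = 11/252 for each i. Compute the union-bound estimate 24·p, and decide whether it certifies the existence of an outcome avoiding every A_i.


Union bound: P[∪_{i=1}^{24} A_i] ≤ Σ_i P[A_i] ≤ 24·p = 24·(11/252) = 22/21.
Numerically: 22/21 ≈ 1.0476190.
Is 22/21 < 1? NO.
Since the bound 22/21 is ≥ 1, the union bound is uninformative here; it does NOT by itself certify existence.

24·p = 22/21 ≈ 1.0476190; existence NOT certified by the union bound.


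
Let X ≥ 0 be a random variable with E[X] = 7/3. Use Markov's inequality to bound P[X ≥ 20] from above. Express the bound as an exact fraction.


μ = E[X] = 7/3, a = 20.
Markov: P[X ≥ 20] ≤ μ/a = (7/3)/20 = 7/60.
Numerically: ≈ 0.116667.
(Since a = 20 > μ = 2.333333, the bound 7/60 is < 1 and informative.)

P[X ≥ 20] ≤ 7/60 ≈ 0.116667.


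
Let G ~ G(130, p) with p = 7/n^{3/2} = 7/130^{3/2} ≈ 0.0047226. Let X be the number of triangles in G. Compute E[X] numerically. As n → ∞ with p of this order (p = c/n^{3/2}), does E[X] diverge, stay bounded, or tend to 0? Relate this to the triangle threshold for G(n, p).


Number of potential triangles: C(130, 3) = 357760.
Each occurs with probability p³ ≈ (0.0047226)³ ≈ 1.0532926e-07.
By linearity: E[X] = C(130, 3)·p³ ≈ 357760 · 1.0532926e-07 ≈ 0.03768.
Since α = 3/2 > 1, p = c/n^{3/2} = o(1/n) is below the triangle threshold p ~ 1/n. Asymptotically E[X] ~ (c³/6)·n^{3(1−α)} = (7³/6)·n^{-1.5} → 0, so by Markov's inequality G has no triangles w.h.p.

E[X] ≈ 0.03768; in regime p = Θ(1/n^{3/2}) E[X] tends to 0 (below the triangle threshold p ~ 1/n).


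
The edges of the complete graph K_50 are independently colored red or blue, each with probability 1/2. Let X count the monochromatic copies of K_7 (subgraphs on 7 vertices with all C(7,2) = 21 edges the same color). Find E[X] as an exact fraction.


Let X = Σ_S X_S over the C(50, 7) = 99884400 subsets S of size 7, where X_S = 1 if the K_7 on S is monochromatic.
For a fixed S, the K_7 on S has C(7, 2) = 21 edges. P[all 21 edges red] = (1/2)^21, and likewise for blue, so P[monochromatic] = 2·(1/2)^21 = 2^{1 − 21} = 1/1048576.
By linearity: E[X] = C(50, 7) · 2^{1 − 21} = 99884400 · 1/1048576 = 6242775/65536.
Numerically: E[X] ≈ 95.257.

E[X] = C(50,7)·2^(1−C(7,2)) = 6242775/65536 ≈ 95.257.


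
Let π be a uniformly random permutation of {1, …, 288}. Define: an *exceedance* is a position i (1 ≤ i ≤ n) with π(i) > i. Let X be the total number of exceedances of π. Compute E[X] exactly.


Write X = Σ_{i=1}^{288} X_i, where X_i = 1_{π(i) > i}.
For each fixed i, π(i) is uniform over {1, …, 288} (marginal of a uniform permutation), so P[π(i) > i] = (n − i)/n. Summing: Σ_{i=1}^{288} (n − i)/n = (0 + 1 + … + 287)/288 = 288(288 − 1)/(2·288) = (288 − 1)/2.
Hence E[X] = Σ_{i=1}^{288} (288 − i)/288 = 287/2 ≈ 143.500.

E[X] = 287/2 = 143.500.


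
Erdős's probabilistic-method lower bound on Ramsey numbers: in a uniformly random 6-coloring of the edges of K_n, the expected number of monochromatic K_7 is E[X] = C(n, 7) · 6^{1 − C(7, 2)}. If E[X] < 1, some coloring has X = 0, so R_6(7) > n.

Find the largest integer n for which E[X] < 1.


We need C(n, 7) · 6^{1 − 21} < 1, i.e. C(n, 7) < 6^{21 − 1} = 3656158440062976.
Check values of n near the boundary:
  n = 567: C(567, 7) = 3601671315933933; 3601671315933933 < 3656158440062976? YES
  n = 568: C(568, 7) = 3646611956239704; 3646611956239704 < 3656158440062976? YES
  n = 569: C(569, 7) = 3692032389858348; 3692032389858348 < 3656158440062976? NO
  n = 570: C(570, 7) = 3737936877831720; 3737936877831720 < 3656158440062976? NO
The largest n with C(n, 7) < 3656158440062976 is n = 568 (where E[X] = 16882462760369/16926659444736 ≈ 0.9973889). Hence R_6(7) > 568, i.e. R_6(7) ≥ 569.

Largest n = 568; hence R_6(7) > 568.


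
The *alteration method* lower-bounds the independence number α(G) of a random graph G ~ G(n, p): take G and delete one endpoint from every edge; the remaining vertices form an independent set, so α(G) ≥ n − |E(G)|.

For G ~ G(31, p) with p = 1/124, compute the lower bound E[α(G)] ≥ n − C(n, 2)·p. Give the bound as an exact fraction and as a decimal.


E[|E(G)|] = C(31, 2)·p = 465 · (1/124) = 15/4.
E[α(G)] ≥ n − E[|E(G)|] = 31 − 15/4 = 109/4.
Numerically: ≈ 27.250000.
(This is only a lower bound; the true E[α(G)] may be larger.)

E[α(G)] ≥ 109/4 ≈ 27.250000.


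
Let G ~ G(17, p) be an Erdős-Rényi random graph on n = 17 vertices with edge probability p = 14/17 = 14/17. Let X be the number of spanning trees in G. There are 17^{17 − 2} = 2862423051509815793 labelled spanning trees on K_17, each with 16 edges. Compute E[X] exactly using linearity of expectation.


K_17 has 17^{17 − 2} = 2862423051509815793 labelled spanning trees.
For each such spanning tree H, let X_H = 1 if all 16 edges of H are present in G. Then P[X_H = 1] = p^{16} = (14/17)^{16} = 2177953337809371136/48661191875666868481.
By linearity: E[X] = Σ_H E[X_H] = 2862423051509815793 · p^{16} = 2862423051509815793 · 2177953337809371136/48661191875666868481 = 2177953337809371136/17.
Numerically: E[X] ≈ 1.281e+17.

E[X] = 2862423051509815793 · (14/17)^{16} = 2177953337809371136/17 ≈ 1.281e+17.


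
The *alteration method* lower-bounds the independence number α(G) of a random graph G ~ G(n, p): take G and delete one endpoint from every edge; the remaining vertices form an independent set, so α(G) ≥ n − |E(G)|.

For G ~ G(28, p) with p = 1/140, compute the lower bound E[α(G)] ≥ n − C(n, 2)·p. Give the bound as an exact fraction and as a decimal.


E[|E(G)|] = C(28, 2)·p = 378 · (1/140) = 27/10.
E[α(G)] ≥ n − E[|E(G)|] = 28 − 27/10 = 253/10.
Numerically: ≈ 25.30000.
(This is only a lower bound; the true E[α(G)] may be larger.)

E[α(G)] ≥ 253/10 ≈ 25.30000.


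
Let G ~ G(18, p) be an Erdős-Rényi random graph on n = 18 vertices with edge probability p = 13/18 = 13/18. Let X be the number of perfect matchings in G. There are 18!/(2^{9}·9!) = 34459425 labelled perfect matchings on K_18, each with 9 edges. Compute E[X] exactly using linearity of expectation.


K_18 has 18!/(2^{9}·9!) = 34459425 labelled perfect matchings.
For each such perfect matching H, let X_H = 1 if all 9 edges of H are present in G. Then P[X_H = 1] = p^{9} = (13/18)^{9} = 10604499373/198359290368.
By linearity of expectation: E[X] = Σ_H E[X_H] = 34459425 · p^{9} = 34459425 · 10604499373/198359290368 = 4511419145758525/2448880128.
Numerically: E[X] ≈ 1.8422e+06.

E[X] = 34459425 · (13/18)^{9} = 4511419145758525/2448880128 ≈ 1.8422e+06.


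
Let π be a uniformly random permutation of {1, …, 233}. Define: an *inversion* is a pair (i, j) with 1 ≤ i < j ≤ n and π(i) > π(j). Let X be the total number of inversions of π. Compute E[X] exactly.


Write X = Σ X_I over the C(233, 2) = 27028 pairs i < j, with X_I the indicator of one inversion.
There are 27028 indicators.
For each fixed pair i < j, the values π(i) and π(j) are two distinct elements of {1, …, 233} in uniformly random order; by symmetry P[π(i) > π(j)] = 1/2.
By linearity: E[X] = 27028 · (1/2) = C(233, 2) · (1/2) = 27028/2 = 13514 ≈ 13514.0000.

E[X] = 13514 = 13514.0000.


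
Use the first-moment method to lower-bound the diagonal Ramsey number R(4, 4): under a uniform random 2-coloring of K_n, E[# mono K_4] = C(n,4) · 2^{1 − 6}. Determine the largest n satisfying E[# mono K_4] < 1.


We need C(n, 4) · 2^{1 − 6} < 1, i.e. C(n, 4) < 2^{6 − 1} = 32.
Check values of n near the boundary:
  n = 4: C(4, 4) = 1; 1 < 32? YES
  n = 5: C(5, 4) = 5; 5 < 32? YES
  n = 6: C(6, 4) = 15; 15 < 32? YES
  n = 7: C(7, 4) = 35; 35 < 32? NO
  n = 8: C(8, 4) = 70; 70 < 32? NO
  n = 9: C(9, 4) = 126; 126 < 32? NO
The largest n with C(n, 4) < 32 is n = 6 (where E[X] = 15/32 ≈ 0.469). Hence R(4, 4) > 6, i.e. R(4, 4) ≥ 7.

Largest n = 6; hence R(4, 4) > 6.


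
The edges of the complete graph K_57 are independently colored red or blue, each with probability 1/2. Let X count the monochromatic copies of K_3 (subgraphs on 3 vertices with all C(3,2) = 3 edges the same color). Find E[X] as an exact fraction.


Let X = Σ_S X_S over the C(57, 3) = 29260 subsets S of size 3, where X_S = 1 if the K_3 on S is monochromatic.
For a fixed S, the K_3 on S has C(3, 2) = 3 edges. P[all 3 edges red] = (1/2)^3, and likewise for blue, so P[monochromatic] = 2·(1/2)^3 = 2^{1 − 3} = 1/4.
Summing: E[X] = C(57, 3) · 2^{1 − 3} = 29260 · 1/4 = 7315.
Numerically: E[X] ≈ 7315.000000.

E[X] = C(57,3)·2^(1−C(3,2)) = 7315 ≈ 7315.000000.


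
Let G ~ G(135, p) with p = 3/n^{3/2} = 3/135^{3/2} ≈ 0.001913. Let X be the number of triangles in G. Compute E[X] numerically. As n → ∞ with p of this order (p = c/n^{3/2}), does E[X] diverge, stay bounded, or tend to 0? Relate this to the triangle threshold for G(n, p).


Number of potential triangles: C(135, 3) = 400995.
Each occurs with probability p³ ≈ (0.001913)³ ≈ 6.996193e-09.
By linearity: E[X] = C(135, 3)·p³ ≈ 400995 · 6.996193e-09 ≈ 0.0028.
Since α = 3/2 > 1, p = c/n^{3/2} = o(1/n) is below the triangle threshold p ~ 1/n. Asymptotically E[X] ~ (c³/6)·n^{3(1−α)} = (3³/6)·n^{-1.5} → 0, so by Markov's inequality G has no triangles w.h.p.

E[X] ≈ 0.0028; in regime p = Θ(1/n^{3/2}) E[X] tends to 0 (below the triangle threshold p ~ 1/n).


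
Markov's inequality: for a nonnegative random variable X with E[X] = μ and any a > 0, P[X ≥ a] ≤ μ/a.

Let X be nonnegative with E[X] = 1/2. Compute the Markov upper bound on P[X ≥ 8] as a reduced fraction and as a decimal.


μ = E[X] = 1/2, a = 8.
Markov: P[X ≥ 8] ≤ μ/a = (1/2)/8 = 1/16.
Numerically: ≈ 0.06250.
(Since a = 8 > μ = 0.50000, the bound 1/16 is < 1 and informative.)

P[X ≥ 8] ≤ 1/16 ≈ 0.06250.


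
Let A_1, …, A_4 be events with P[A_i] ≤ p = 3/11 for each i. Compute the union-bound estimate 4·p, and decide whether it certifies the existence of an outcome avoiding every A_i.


Union bound: P[∪_{i=1}^{4} A_i] ≤ Σ_i P[A_i] ≤ 4·p = 4·(3/11) = 12/11.
Numerically: 12/11 ≈ 1.0909091.
Is 12/11 < 1? NO.
Since the bound 12/11 is ≥ 1, the union bound is uninformative here; it does NOT by itself certify existence.

4·p = 12/11 ≈ 1.0909091; existence NOT certified by the union bound.


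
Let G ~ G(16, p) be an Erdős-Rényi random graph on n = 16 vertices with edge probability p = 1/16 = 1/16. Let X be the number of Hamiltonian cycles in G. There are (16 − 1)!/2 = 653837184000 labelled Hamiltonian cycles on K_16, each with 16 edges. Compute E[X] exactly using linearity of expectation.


K_16 has (16 − 1)!/2 = 653837184000 labelled Hamiltonian cycles.
For each such Hamiltonian cycle H, let X_H = 1 if all 16 edges of H are present in G. Then P[X_H = 1] = p^{16} = (1/16)^{16} = 1/18446744073709551616.
Summing the indicators: E[X] = Σ_H E[X_H] = 653837184000 · p^{16} = 653837184000 · 1/18446744073709551616 = 638512875/18014398509481984.
Numerically: E[X] ≈ 3.544e-08.

E[X] = 653837184000 · (1/16)^{16} = 638512875/18014398509481984 ≈ 3.544e-08.


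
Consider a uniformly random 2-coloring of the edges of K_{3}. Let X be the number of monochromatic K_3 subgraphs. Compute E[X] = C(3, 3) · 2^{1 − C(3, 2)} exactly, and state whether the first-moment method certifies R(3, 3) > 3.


E[X] = C(3, 3) · 2^{1 − 3} = 1 · 2^{−2} = 1/4.
As a reduced fraction: E[X] = 1/4 ≈ 0.2500000.
Is E[X] < 1? YES.
Since E[X] < 1, there exists a 2-coloring of K_{3} with no monochromatic K_3; hence R(3, 3) > 3.

E[X] = 1/4 ≈ 0.2500000; E[X] < 1, so R(3, 3) > 3.


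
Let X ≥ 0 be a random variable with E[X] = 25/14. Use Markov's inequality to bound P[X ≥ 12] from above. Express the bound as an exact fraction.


μ = E[X] = 25/14, a = 12.
Markov: P[X ≥ 12] ≤ μ/a = (25/14)/12 = 25/168.
Numerically: ≈ 0.149.
(Since a = 12 > μ = 1.786, the bound 25/168 is < 1 and informative.)

P[X ≥ 12] ≤ 25/168 ≈ 0.149.


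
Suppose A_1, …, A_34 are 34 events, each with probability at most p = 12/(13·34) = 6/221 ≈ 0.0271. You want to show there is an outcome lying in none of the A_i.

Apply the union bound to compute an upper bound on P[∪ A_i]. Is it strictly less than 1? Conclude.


Union bound: P[∪_{i=1}^{34} A_i] ≤ Σ_i P[A_i] ≤ 34·p = 34·(6/221) = 12/13.
Numerically: 12/13 ≈ 0.9231.
Is 12/13 < 1? YES.
Since P[∪ A_i] ≤ 12/13 < 1, the complement has P[∩ A_i^c] ≥ 1 − 12/13 = 1/13 > 0, so some outcome avoids every A_i.

34·p = 12/13 ≈ 0.9231; existence CERTIFIED by the union bound.


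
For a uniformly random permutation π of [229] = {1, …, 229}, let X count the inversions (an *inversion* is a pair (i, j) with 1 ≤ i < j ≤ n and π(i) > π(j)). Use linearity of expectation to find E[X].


Write X = Σ X_I over the C(229, 2) = 26106 pairs i < j, with X_I the indicator of one inversion.
There are 26106 indicators.
For each fixed pair i < j, the values π(i) and π(j) are two distinct elements of {1, …, 229} in uniformly random order; by symmetry P[π(i) > π(j)] = 1/2.
By linearity: E[X] = 26106 · (1/2) = C(229, 2) · (1/2) = 26106/2 = 13053 ≈ 13053.000.

E[X] = 13053 = 13053.000.


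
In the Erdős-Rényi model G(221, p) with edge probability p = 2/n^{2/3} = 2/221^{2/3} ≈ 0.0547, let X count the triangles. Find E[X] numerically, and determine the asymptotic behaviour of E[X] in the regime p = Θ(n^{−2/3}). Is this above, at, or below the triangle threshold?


Number of potential triangles: C(221, 3) = 1774630.
Each occurs with probability p³ ≈ (0.0547)³ ≈ 1.63797e-04.
By linearity: E[X] = C(221, 3)·p³ ≈ 1774630 · 1.63797e-04 ≈ 290.679.
Since α = 2/3 < 1, p = c/n^{2/3} ≫ 1/n is above the triangle threshold p ~ 1/n. Asymptotically E[X] ~ (c³/6)·n^{3(1−α)} = (2³/6)·n^{1} → ∞; triangles are abundant w.h.p.

E[X] ≈ 290.679; in regime p = Θ(1/n^{2/3}) E[X] diverges (above the triangle threshold p ~ 1/n).


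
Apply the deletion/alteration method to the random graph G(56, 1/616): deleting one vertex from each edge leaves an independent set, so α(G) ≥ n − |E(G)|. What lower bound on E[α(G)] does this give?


E[|E(G)|] = C(56, 2)·p = 1540 · (1/616) = 5/2.
E[α(G)] ≥ n − E[|E(G)|] = 56 − 5/2 = 107/2.
Numerically: ≈ 53.5000.
(This is only a lower bound; the true E[α(G)] may be larger.)

E[α(G)] ≥ 107/2 ≈ 53.5000.


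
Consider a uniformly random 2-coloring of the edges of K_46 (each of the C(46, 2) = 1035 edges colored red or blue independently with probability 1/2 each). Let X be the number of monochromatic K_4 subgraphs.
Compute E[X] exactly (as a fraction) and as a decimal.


Let X = Σ_S X_S over the C(46, 4) = 163185 subsets S of size 4, where X_S = 1 if the K_4 on S is monochromatic.
For a fixed S, the K_4 on S has C(4, 2) = 6 edges. P[all 6 edges red] = (1/2)^6, and likewise for blue, so P[monochromatic] = 2·(1/2)^6 = 2^{1 − 6} = 1/32.
By linearity of expectation: E[X] = C(46, 4) · 2^{1 − 6} = 163185 · 1/32 = 163185/32.
Numerically: E[X] ≈ 5099.531250.

E[X] = C(46,4)·2^(1−C(4,2)) = 163185/32 ≈ 5099.531250.


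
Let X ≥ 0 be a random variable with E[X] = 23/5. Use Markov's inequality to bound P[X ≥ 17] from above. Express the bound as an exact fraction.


μ = E[X] = 23/5, a = 17.
Markov: P[X ≥ 17] ≤ μ/a = (23/5)/17 = 23/85.
Numerically: ≈ 0.27059.
(Since a = 17 > μ = 4.60000, the bound 23/85 is < 1 and informative.)

P[X ≥ 17] ≤ 23/85 ≈ 0.27059.


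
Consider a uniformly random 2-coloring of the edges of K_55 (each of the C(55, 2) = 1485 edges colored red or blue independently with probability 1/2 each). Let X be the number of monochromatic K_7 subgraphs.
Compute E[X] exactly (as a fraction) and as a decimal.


Let X = Σ_S X_S over the C(55, 7) = 202927725 subsets S of size 7, where X_S = 1 if the K_7 on S is monochromatic.
For a fixed S, the K_7 on S has C(7, 2) = 21 edges. P[all 21 edges red] = (1/2)^21, and likewise for blue, so P[monochromatic] = 2·(1/2)^21 = 2^{1 − 21} = 1/1048576.
By linearity: E[X] = C(55, 7) · 2^{1 − 21} = 202927725 · 1/1048576 = 202927725/1048576.
Numerically: E[X] ≈ 193.52696.

E[X] = C(55,7)·2^(1−C(7,2)) = 202927725/1048576 ≈ 193.52696.


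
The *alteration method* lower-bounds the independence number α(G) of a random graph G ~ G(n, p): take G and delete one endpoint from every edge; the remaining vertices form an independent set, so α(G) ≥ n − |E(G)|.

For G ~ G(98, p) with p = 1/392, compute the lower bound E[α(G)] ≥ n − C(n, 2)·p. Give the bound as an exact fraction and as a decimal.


E[|E(G)|] = C(98, 2)·p = 4753 · (1/392) = 97/8.
E[α(G)] ≥ n − E[|E(G)|] = 98 − 97/8 = 687/8.
Numerically: ≈ 85.875000.
(This is only a lower bound; the true E[α(G)] may be larger.)

E[α(G)] ≥ 687/8 ≈ 85.875000.


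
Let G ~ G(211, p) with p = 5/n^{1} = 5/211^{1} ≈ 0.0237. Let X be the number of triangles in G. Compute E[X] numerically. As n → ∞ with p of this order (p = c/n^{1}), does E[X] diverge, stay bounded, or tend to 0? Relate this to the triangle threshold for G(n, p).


Number of potential triangles: C(211, 3) = 1543465.
Each occurs with probability p³ ≈ (0.0237)³ ≈ 1.330646e-05.
By linearity: E[X] = C(211, 3)·p³ ≈ 1543465 · 1.330646e-05 ≈ 20.5381.
Here α = 1, so p = 5/n is exactly at the triangle threshold p ~ 1/n. Asymptotically E[X] → c³/6 = 5³/6 = 125/6 ≈ 20.8333, a bounded constant. In this regime the triangle count is asymptotically Poisson(c³/6).

E[X] ≈ 20.5381; in regime p = Θ(1/n^{1}) E[X] stays bounded (at the triangle threshold p ~ 1/n).


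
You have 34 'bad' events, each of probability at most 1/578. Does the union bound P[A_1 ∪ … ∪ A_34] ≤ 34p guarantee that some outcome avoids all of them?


Union bound: P[∪_{i=1}^{34} A_i] ≤ Σ_i P[A_i] ≤ 34·p = 34·(1/578) = 1/17.
Numerically: 1/17 ≈ 0.05882.
Is 1/17 < 1? YES.
Since P[∪ A_i] ≤ 1/17 < 1, the complement has P[∩ A_i^c] ≥ 1 − 1/17 = 16/17 > 0, so some outcome avoids every A_i.

34·p = 1/17 ≈ 0.05882; existence CERTIFIED by the union bound.


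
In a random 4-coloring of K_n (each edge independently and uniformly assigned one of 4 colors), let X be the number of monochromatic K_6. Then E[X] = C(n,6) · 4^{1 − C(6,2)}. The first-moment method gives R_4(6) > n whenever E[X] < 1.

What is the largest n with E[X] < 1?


We need C(n, 6) · 4^{1 − 15} < 1, i.e. C(n, 6) < 4^{15 − 1} = 268435456.
Check values of n near the boundary:
  n = 77: C(77, 6) = 237093780; 237093780 < 268435456? YES
  n = 78: C(78, 6) = 256851595; 256851595 < 268435456? YES
  n = 79: C(79, 6) = 277962685; 277962685 < 268435456? NO
  n = 80: C(80, 6) = 300500200; 300500200 < 268435456? NO
  n = 81: C(81, 6) = 324540216; 324540216 < 268435456? NO
The largest n with C(n, 6) < 268435456 is n = 78 (where E[X] = 256851595/268435456 ≈ 0.95685). Hence R_4(6) > 78, i.e. R_4(6) ≥ 79.

Largest n = 78; hence R_4(6) > 78.


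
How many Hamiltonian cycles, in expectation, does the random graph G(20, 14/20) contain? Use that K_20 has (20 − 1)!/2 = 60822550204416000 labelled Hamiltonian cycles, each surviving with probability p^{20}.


K_20 has (20 − 1)!/2 = 60822550204416000 labelled Hamiltonian cycles.
For each such Hamiltonian cycle H, let X_H = 1 if all 20 edges of H are present in G. Then P[X_H = 1] = p^{20} = (7/10)^{20} = 79792266297612001/100000000000000000000.
Summing the indicators: E[X] = Σ_H E[X_H] = 60822550204416000 · p^{20} = 60822550204416000 · 79792266297612001/100000000000000000000 = 1184855742873690605203907421/24414062500000.
Numerically: E[X] ≈ 4.8532e+13.

E[X] = 60822550204416000 · (7/10)^{20} = 1184855742873690605203907421/24414062500000 ≈ 4.8532e+13.


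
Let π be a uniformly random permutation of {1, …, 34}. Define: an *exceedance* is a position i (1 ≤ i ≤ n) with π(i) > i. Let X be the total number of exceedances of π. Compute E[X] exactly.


Write X = Σ_{i=1}^{34} X_i, where X_i = 1_{π(i) > i}.
For each fixed i, π(i) is uniform over {1, …, 34} (marginal of a uniform permutation), so P[π(i) > i] = (n − i)/n. Summing: Σ_{i=1}^{34} (n − i)/n = (0 + 1 + … + 33)/34 = 34(34 − 1)/(2·34) = (34 − 1)/2.
Hence E[X] = Σ_{i=1}^{34} (34 − i)/34 = 33/2 ≈ 16.500000.

E[X] = 33/2 = 16.500000.


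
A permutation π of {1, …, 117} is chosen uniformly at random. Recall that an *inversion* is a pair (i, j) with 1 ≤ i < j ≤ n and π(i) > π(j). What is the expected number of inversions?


Write X = Σ X_I over the C(117, 2) = 6786 pairs i < j, with X_I the indicator of one inversion.
There are 6786 indicators.
For each fixed pair i < j, the values π(i) and π(j) are two distinct elements of {1, …, 117} in uniformly random order; by symmetry P[π(i) > π(j)] = 1/2.
By linearity: E[X] = 6786 · (1/2) = C(117, 2) · (1/2) = 6786/2 = 3393 ≈ 3393.000000.

E[X] = 3393 = 3393.000000.


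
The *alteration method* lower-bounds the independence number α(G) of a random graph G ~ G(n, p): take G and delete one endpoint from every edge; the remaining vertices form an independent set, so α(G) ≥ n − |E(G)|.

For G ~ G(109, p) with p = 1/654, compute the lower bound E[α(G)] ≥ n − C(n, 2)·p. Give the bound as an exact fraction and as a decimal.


E[|E(G)|] = C(109, 2)·p = 5886 · (1/654) = 9.
E[α(G)] ≥ n − E[|E(G)|] = 109 − 9 = 100.
Numerically: ≈ 100.00000.
(This is only a lower bound; the true E[α(G)] may be larger.)

E[α(G)] ≥ 100 ≈ 100.00000.


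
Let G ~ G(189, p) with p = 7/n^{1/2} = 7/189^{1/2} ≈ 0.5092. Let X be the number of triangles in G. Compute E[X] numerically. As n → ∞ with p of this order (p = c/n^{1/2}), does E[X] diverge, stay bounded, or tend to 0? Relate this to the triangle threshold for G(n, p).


Number of potential triangles: C(189, 3) = 1107414.
Each occurs with probability p³ ≈ (0.5092)³ ≈ 1.320084e-01.
By linearity: E[X] = C(189, 3)·p³ ≈ 1107414 · 1.320084e-01 ≈ 146187.8986.
Since α = 1/2 < 1, p = c/n^{1/2} ≫ 1/n is above the triangle threshold p ~ 1/n. Asymptotically E[X] ~ (c³/6)·n^{3(1−α)} = (7³/6)·n^{1.5} → ∞; triangles are abundant w.h.p.

E[X] ≈ 146187.8986; in regime p = Θ(1/n^{1/2}) E[X] diverges (above the triangle threshold p ~ 1/n).


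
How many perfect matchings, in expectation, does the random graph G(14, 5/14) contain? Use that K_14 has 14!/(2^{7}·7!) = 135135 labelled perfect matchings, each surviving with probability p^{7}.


K_14 has 14!/(2^{7}·7!) = 135135 labelled perfect matchings.
For each such perfect matching H, let X_H = 1 if all 7 edges of H are present in G. Then P[X_H = 1] = p^{7} = (5/14)^{7} = 78125/105413504.
By linearity: E[X] = Σ_H E[X_H] = 135135 · p^{7} = 135135 · 78125/105413504 = 1508203125/15059072.
Numerically: E[X] ≈ 100.15.

E[X] = 135135 · (5/14)^{7} = 1508203125/15059072 ≈ 100.15.


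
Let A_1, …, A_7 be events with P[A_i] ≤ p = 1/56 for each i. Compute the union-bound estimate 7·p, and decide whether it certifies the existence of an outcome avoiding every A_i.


Union bound: P[∪_{i=1}^{7} A_i] ≤ Σ_i P[A_i] ≤ 7·p = 7·(1/56) = 1/8.
Numerically: 1/8 ≈ 0.1250.
Is 1/8 < 1? YES.
Since P[∪ A_i] ≤ 1/8 < 1, the complement has P[∩ A_i^c] ≥ 1 − 1/8 = 7/8 > 0, so some outcome avoids every A_i.

7·p = 1/8 ≈ 0.1250; existence CERTIFIED by the union bound.


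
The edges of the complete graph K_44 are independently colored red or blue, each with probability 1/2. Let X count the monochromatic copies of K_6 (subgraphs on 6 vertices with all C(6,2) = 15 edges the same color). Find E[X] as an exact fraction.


Let X = Σ_S X_S over the C(44, 6) = 7059052 subsets S of size 6, where X_S = 1 if the K_6 on S is monochromatic.
For a fixed S, the K_6 on S has C(6, 2) = 15 edges. P[all 15 edges red] = (1/2)^15, and likewise for blue, so P[monochromatic] = 2·(1/2)^15 = 2^{1 − 15} = 1/16384.
By linearity of expectation: E[X] = C(44, 6) · 2^{1 − 15} = 7059052 · 1/16384 = 1764763/4096.
Numerically: E[X] ≈ 430.8503.

E[X] = C(44,6)·2^(1−C(6,2)) = 1764763/4096 ≈ 430.8503.


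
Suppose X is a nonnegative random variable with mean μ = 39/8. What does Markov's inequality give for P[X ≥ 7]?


μ = E[X] = 39/8, a = 7.
Markov: P[X ≥ 7] ≤ μ/a = (39/8)/7 = 39/56.
Numerically: ≈ 0.696429.
(Since a = 7 > μ = 4.875000, the bound 39/56 is < 1 and informative.)

P[X ≥ 7] ≤ 39/56 ≈ 0.696429.


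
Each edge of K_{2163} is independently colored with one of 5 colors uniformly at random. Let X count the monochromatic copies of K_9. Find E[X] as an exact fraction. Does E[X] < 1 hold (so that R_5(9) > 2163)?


E[X] = C(2163, 9) · 5^{1 − 36} = 2808716806866462450348390 · 5^{−35} = 2808716806866462450348390/2910383045673370361328125.
As a reduced fraction: E[X] = 561743361373292490069678/582076609134674072265625 ≈ 0.9650677.
Is E[X] < 1? YES.
Since E[X] < 1, there exists a 5-coloring of K_{2163} with no monochromatic K_9; hence R_5(9) > 2163.

E[X] = 561743361373292490069678/582076609134674072265625 ≈ 0.9650677; E[X] < 1, so R_5(9) > 2163.


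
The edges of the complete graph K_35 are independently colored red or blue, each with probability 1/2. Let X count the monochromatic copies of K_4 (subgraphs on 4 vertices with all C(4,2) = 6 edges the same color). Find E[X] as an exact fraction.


Let X = Σ_S X_S over the C(35, 4) = 52360 subsets S of size 4, where X_S = 1 if the K_4 on S is monochromatic.
For a fixed S, the K_4 on S has C(4, 2) = 6 edges. P[all 6 edges red] = (1/2)^6, and likewise for blue, so P[monochromatic] = 2·(1/2)^6 = 2^{1 − 6} = 1/32.
By linearity of expectation: E[X] = C(35, 4) · 2^{1 − 6} = 52360 · 1/32 = 6545/4.
Numerically: E[X] ≈ 1636.250000.

E[X] = C(35,4)·2^(1−C(4,2)) = 6545/4 ≈ 1636.250000.


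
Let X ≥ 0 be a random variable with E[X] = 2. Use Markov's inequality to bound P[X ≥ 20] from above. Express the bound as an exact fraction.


μ = E[X] = 2, a = 20.
Markov: P[X ≥ 20] ≤ μ/a = (2)/20 = 1/10.
Numerically: ≈ 0.100000.
(Since a = 20 > μ = 2.000000, the bound 1/10 is < 1 and informative.)

P[X ≥ 20] ≤ 1/10 ≈ 0.100000.


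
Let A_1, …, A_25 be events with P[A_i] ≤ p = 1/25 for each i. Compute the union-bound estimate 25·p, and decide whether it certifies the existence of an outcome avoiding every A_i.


Union bound: P[∪_{i=1}^{25} A_i] ≤ Σ_i P[A_i] ≤ 25·p = 25·(1/25) = 1.
Numerically: 1 ≈ 1.000.
Is 1 < 1? NO.
Since the bound 1 is ≥ 1, the union bound is uninformative here; it does NOT by itself certify existence.

25·p = 1 ≈ 1.000; existence NOT certified by the union bound.


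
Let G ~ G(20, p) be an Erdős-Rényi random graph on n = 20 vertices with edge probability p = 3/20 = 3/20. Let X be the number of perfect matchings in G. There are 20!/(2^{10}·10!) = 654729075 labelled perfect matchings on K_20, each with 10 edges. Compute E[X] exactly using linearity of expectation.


K_20 has 20!/(2^{10}·10!) = 654729075 labelled perfect matchings.
For each such perfect matching H, let X_H = 1 if all 10 edges of H are present in G. Then P[X_H = 1] = p^{10} = (3/20)^{10} = 59049/10240000000000.
Summing the indicators: E[X] = Σ_H E[X_H] = 654729075 · p^{10} = 654729075 · 59049/10240000000000 = 1546443885987/409600000000.
Numerically: E[X] ≈ 3.7755.

E[X] = 654729075 · (3/20)^{10} = 1546443885987/409600000000 ≈ 3.7755.
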